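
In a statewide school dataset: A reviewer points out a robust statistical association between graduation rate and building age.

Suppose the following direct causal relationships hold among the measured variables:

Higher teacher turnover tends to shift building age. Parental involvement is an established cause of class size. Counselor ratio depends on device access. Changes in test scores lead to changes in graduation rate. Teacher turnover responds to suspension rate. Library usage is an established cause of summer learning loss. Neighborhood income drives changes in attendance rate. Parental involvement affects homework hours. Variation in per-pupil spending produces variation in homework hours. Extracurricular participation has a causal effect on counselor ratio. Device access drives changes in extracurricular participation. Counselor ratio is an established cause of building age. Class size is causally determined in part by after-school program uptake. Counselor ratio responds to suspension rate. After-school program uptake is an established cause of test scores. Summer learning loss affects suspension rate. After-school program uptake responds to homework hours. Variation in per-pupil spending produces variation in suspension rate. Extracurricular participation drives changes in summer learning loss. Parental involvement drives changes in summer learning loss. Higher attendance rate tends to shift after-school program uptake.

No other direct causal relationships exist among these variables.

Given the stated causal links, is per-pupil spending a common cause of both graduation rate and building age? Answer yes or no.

yes

Per-pupil spending has a causal path to graduation rate (per-pupil spending → homework hours → after-school program uptake → test scores → graduation rate) and to building age (per-pupil spending → suspension rate → counselor ratio → building age), so it is a common cause of both — a confounder.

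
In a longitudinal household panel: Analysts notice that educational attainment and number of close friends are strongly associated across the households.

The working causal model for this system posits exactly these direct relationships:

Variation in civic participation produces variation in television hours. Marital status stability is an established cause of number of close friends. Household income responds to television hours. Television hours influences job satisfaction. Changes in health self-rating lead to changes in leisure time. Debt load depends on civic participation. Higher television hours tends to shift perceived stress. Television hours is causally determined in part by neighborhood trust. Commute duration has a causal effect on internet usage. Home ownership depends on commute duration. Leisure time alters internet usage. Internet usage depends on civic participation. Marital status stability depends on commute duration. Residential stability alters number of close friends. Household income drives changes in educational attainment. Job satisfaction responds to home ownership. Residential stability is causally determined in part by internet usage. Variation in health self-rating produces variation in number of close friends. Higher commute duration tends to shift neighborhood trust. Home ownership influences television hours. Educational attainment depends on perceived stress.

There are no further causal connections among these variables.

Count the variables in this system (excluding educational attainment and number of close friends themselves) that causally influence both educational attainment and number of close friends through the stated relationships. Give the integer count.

2

The common causes are: civic participation (to educational attainment via civic participation → television hours → household income → educational attainment; to number of close friends via civic participation → internet usage → residential stability → number of close friends); commute duration (to educational attainment via commute duration → home ownership → television hours → household income → educational attainment; to number of close friends via commute duration → marital status stability → number of close friends).
Every other variable lacks a causal path to at least one of educational attainment and number of close friends.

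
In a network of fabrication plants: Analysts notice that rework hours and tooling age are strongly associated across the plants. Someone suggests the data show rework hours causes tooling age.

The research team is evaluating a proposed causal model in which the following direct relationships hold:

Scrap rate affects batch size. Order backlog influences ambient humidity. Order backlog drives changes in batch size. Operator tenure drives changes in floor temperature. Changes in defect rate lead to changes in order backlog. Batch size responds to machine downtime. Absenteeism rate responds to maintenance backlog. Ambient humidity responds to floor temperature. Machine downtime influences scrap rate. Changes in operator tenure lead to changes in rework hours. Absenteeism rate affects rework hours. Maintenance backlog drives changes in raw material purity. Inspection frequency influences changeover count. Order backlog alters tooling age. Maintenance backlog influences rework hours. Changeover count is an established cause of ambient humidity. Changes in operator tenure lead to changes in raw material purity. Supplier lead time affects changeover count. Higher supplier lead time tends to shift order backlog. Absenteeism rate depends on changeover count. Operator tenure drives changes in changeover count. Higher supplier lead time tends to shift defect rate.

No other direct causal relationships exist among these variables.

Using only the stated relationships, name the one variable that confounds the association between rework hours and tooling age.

Supplier lead time has a causal path to rework hours (supplier lead time → changeover count → absenteeism rate → rework hours) and a separate causal path to tooling age (supplier lead time → order backlog → tooling age), so it is a common cause of both.
No stated relationship gives rework hours a causal route to tooling age, so the correlation is explained by the shared upstream cause rather than a direct effect.

supplier lead time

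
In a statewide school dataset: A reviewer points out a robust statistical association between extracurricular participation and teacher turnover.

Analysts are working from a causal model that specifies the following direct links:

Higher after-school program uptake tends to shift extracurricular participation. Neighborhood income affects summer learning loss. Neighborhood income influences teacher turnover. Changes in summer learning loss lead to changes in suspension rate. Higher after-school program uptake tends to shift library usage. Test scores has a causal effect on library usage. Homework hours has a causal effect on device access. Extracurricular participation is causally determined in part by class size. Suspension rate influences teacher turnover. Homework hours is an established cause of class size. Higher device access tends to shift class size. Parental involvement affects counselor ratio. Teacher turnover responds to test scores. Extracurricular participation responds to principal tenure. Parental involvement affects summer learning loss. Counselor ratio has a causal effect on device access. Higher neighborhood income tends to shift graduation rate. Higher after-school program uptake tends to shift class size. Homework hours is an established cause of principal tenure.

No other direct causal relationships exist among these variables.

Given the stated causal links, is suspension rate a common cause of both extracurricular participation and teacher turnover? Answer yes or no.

no

Suspension rate has no stated causal path to extracurricular participation. A confounder must cause both variables, so suspension rate does not qualify.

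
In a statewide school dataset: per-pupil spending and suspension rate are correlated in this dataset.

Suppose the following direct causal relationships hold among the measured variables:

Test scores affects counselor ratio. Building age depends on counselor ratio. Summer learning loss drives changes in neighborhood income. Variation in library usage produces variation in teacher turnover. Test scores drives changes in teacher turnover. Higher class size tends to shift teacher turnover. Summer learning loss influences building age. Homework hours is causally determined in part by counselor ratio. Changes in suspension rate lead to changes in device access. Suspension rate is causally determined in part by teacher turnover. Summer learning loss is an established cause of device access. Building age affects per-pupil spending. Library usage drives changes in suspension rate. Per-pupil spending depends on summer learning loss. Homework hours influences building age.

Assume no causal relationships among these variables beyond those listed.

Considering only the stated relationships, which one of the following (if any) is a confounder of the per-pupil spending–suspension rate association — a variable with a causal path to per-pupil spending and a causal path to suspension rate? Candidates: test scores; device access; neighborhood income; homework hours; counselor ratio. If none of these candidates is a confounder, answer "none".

test scores

Test scores causes per-pupil spending (test scores → counselor ratio → building age → per-pupil spending) and also causes suspension rate (test scores → teacher turnover → suspension rate); it is a common cause of both.
Each of the other candidates lacks a causal path to at least one of per-pupil spending and suspension rate, so they do not confound the relationship.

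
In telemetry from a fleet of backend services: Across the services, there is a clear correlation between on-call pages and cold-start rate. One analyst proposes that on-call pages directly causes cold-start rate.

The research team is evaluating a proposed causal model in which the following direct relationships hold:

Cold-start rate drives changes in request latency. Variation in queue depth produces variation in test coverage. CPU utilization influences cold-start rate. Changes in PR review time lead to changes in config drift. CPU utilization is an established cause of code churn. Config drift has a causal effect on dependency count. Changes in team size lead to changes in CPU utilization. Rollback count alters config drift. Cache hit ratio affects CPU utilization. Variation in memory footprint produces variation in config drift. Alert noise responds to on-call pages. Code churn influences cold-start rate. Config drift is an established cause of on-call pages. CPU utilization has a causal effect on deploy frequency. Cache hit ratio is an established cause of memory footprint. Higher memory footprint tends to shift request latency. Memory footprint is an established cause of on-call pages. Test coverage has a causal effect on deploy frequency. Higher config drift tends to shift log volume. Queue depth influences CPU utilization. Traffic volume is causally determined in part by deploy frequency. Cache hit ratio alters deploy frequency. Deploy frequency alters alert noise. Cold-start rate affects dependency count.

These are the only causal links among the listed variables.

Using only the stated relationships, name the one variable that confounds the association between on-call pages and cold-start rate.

Cache hit ratio has a causal path to on-call pages (cache hit ratio → memory footprint → on-call pages) and a separate causal path to cold-start rate (cache hit ratio → CPU utilization → cold-start rate), so it is a common cause of both.
No stated relationship gives on-call pages a causal route to cold-start rate, so the correlation is explained by the shared upstream cause rather than a direct effect.

cache hit ratio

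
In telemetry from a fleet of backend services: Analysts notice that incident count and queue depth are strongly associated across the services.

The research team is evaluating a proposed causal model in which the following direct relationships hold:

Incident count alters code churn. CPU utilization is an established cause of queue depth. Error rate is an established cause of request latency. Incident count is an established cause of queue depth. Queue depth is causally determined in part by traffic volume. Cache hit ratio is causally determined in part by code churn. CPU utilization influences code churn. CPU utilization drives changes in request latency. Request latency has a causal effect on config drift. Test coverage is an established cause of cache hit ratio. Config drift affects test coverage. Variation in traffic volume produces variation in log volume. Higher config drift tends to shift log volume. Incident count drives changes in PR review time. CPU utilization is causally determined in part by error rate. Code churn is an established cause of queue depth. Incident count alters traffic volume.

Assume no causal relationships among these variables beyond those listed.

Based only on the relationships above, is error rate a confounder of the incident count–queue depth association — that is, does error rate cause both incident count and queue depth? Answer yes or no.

Error rate has no stated causal path to incident count. A confounder must cause both variables, so error rate does not qualify.

no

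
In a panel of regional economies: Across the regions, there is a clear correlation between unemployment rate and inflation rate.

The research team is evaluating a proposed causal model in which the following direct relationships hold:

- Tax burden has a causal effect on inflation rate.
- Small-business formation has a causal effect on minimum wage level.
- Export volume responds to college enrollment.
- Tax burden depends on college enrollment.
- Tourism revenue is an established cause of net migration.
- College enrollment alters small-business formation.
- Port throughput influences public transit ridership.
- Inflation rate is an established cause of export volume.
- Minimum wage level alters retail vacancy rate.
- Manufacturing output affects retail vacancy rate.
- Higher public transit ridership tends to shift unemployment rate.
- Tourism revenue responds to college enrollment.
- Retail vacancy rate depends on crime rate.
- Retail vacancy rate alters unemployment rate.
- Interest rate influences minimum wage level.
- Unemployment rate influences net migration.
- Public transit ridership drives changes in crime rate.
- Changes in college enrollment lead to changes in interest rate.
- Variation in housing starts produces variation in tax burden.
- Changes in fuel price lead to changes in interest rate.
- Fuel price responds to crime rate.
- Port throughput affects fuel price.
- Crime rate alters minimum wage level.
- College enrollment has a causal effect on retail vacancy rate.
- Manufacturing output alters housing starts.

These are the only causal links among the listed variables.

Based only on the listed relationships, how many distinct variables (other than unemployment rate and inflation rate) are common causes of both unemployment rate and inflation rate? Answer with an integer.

The common causes are: college enrollment (to unemployment rate via college enrollment → retail vacancy rate → unemployment rate; to inflation rate via college enrollment → tax burden → inflation rate); manufacturing output (to unemployment rate via manufacturing output → retail vacancy rate → unemployment rate; to inflation rate via manufacturing output → housing starts → tax burden → inflation rate).
Every other variable lacks a causal path to at least one of unemployment rate and inflation rate.

2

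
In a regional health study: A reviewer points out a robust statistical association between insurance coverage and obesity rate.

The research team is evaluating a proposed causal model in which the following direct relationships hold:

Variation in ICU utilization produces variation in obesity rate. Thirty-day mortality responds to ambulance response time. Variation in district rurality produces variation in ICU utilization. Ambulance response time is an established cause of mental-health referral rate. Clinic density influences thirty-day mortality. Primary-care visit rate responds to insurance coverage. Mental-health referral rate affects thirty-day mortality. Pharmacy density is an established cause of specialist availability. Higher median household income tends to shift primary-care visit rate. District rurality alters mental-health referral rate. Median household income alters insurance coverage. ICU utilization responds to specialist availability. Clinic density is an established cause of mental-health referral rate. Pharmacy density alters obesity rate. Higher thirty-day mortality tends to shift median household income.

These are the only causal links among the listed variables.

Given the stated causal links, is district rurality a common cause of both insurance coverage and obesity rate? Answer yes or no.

District rurality has a causal path to insurance coverage (district rurality → mental-health referral rate → thirty-day mortality → median household income → insurance coverage) and to obesity rate (district rurality → ICU utilization → obesity rate), so it is a common cause of both — a confounder.

yes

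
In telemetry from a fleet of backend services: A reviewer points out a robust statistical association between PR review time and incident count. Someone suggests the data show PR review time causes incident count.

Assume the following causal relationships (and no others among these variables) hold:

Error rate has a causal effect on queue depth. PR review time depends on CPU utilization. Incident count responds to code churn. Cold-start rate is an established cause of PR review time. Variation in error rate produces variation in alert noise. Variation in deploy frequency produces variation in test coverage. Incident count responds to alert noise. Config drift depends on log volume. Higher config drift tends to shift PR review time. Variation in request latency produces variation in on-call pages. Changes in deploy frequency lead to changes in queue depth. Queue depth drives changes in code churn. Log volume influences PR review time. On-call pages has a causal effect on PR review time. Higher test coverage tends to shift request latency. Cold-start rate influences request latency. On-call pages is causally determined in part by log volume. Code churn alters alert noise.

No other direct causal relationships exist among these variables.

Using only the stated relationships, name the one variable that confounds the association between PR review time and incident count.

deploy frequency

Deploy frequency has a causal path to PR review time (deploy frequency → test coverage → request latency → on-call pages → PR review time) and a separate causal path to incident count (deploy frequency → queue depth → code churn → incident count), so it is a common cause of both.
No stated relationship gives PR review time a causal route to incident count, so the correlation is explained by the shared upstream cause rather than a direct effect.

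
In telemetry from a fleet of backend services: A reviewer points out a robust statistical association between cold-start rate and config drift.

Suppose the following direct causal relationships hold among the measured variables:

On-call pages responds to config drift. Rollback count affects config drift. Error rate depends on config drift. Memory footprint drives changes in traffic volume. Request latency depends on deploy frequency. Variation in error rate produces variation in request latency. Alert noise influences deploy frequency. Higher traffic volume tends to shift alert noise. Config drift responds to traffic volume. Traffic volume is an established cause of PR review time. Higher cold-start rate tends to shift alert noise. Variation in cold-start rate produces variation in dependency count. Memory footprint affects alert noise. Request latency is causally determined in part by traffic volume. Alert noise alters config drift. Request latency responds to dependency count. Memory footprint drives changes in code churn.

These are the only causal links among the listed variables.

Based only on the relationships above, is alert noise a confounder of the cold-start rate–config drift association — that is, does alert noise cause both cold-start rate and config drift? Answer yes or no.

no

Alert noise has no stated causal path to cold-start rate. A confounder must cause both variables, so alert noise does not qualify.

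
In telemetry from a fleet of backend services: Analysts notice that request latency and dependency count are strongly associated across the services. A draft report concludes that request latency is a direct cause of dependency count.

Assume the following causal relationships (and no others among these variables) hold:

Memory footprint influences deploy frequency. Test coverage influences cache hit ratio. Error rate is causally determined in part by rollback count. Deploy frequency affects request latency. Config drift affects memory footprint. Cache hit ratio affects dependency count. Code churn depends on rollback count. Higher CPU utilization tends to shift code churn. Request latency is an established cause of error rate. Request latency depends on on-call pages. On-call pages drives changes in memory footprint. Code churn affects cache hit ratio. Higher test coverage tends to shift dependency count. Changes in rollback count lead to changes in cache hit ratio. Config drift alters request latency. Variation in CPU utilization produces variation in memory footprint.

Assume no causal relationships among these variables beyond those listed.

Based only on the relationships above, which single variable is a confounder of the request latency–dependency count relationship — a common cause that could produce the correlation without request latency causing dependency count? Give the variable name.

CPU utilization has a causal path to request latency (CPU utilization → memory footprint → deploy frequency → request latency) and a separate causal path to dependency count (CPU utilization → code churn → cache hit ratio → dependency count), so it is a common cause of both.
No stated relationship gives request latency a causal route to dependency count, so the correlation is explained by the shared upstream cause rather than a direct effect.

CPU utilization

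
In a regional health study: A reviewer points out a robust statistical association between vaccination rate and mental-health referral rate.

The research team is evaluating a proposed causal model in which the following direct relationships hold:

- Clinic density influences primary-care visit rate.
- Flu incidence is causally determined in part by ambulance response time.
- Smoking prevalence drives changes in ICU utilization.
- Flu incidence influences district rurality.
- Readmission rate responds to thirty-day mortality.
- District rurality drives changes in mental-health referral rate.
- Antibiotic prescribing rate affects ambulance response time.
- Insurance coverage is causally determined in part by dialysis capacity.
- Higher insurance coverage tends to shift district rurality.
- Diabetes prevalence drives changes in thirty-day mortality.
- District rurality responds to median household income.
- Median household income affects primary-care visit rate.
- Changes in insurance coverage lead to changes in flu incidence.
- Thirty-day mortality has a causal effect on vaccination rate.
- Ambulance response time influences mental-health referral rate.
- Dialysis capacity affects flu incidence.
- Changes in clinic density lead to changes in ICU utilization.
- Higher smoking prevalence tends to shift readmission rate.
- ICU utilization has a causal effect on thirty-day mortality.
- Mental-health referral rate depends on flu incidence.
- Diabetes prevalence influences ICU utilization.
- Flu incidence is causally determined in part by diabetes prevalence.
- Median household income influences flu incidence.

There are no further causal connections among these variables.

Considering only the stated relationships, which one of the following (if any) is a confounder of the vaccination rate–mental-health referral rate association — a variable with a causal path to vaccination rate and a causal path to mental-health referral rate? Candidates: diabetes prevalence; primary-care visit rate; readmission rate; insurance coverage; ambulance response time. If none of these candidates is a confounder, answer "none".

diabetes prevalence

Diabetes prevalence causes vaccination rate (diabetes prevalence → thirty-day mortality → vaccination rate) and also causes mental-health referral rate (diabetes prevalence → flu incidence → mental-health referral rate); it is a common cause of both.
Each of the other candidates lacks a causal path to at least one of vaccination rate and mental-health referral rate, so they do not confound the relationship.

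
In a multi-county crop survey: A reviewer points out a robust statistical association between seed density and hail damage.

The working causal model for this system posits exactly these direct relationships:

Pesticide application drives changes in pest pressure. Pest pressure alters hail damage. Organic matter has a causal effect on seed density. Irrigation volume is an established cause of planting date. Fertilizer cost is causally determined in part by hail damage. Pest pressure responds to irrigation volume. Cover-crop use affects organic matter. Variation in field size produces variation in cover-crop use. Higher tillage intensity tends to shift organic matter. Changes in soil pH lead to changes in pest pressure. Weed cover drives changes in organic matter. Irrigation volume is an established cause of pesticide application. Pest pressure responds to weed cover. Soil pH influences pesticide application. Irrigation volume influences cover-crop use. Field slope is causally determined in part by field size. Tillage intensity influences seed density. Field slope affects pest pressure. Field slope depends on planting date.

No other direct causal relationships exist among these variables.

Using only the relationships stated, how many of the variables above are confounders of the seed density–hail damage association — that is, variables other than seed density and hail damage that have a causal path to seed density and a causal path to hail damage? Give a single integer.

The common causes are: field size (to seed density via field size → cover-crop use → organic matter → seed density; to hail damage via field size → field slope → pest pressure → hail damage); irrigation volume (to seed density via irrigation volume → cover-crop use → organic matter → seed density; to hail damage via irrigation volume → pest pressure → hail damage); weed cover (to seed density via weed cover → organic matter → seed density; to hail damage via weed cover → pest pressure → hail damage).
Every other variable lacks a causal path to at least one of seed density and hail damage.

3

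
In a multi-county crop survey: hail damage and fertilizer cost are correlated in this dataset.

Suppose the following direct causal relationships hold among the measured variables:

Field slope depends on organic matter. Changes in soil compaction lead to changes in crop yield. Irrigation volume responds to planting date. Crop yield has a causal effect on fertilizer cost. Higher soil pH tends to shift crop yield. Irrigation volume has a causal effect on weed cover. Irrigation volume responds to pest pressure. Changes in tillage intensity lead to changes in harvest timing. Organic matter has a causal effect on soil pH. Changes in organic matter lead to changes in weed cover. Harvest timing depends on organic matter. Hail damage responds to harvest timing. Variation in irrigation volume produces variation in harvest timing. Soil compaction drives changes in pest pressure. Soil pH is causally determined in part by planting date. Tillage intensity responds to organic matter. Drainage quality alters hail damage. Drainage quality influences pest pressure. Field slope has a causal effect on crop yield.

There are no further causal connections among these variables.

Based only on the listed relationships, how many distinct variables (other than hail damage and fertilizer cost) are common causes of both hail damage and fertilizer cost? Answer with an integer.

3

The common causes are: organic matter (to hail damage via organic matter → harvest timing → hail damage; to fertilizer cost via organic matter → soil pH → crop yield → fertilizer cost); planting date (to hail damage via planting date → irrigation volume → harvest timing → hail damage; to fertilizer cost via planting date → soil pH → crop yield → fertilizer cost); soil compaction (to hail damage via soil compaction → pest pressure → irrigation volume → harvest timing → hail damage; to fertilizer cost via soil compaction → crop yield → fertilizer cost).
Every other variable lacks a causal path to at least one of hail damage and fertilizer cost.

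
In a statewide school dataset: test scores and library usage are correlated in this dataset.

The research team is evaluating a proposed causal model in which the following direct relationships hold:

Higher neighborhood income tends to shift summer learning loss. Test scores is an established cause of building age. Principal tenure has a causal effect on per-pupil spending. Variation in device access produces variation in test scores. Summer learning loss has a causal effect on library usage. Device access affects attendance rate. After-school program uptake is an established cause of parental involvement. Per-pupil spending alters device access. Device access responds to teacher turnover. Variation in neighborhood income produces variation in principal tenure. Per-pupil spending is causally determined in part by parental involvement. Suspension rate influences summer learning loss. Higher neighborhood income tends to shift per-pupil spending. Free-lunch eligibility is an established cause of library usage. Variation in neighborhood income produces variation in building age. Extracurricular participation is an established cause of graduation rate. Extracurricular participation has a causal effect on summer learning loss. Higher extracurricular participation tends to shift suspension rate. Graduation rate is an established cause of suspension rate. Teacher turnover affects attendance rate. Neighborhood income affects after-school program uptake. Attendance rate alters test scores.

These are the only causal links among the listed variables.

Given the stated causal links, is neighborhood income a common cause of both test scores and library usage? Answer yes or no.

yes

Neighborhood income has a causal path to test scores (neighborhood income → per-pupil spending → device access → test scores) and to library usage (neighborhood income → summer learning loss → library usage), so it is a common cause of both — a confounder.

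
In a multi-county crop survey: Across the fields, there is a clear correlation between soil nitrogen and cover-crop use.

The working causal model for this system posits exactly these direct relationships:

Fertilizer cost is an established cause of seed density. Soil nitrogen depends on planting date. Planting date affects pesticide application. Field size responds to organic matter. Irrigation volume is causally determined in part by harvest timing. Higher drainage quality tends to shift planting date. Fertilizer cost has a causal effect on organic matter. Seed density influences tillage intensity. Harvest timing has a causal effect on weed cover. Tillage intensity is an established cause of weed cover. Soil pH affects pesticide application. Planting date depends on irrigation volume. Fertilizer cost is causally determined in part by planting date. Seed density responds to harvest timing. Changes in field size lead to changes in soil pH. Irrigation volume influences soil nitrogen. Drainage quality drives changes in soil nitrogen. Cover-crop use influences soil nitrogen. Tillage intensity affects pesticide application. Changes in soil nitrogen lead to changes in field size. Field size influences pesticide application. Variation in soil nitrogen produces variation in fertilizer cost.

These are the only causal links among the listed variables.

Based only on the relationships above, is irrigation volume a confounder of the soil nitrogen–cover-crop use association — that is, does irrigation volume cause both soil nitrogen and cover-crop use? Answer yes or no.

Irrigation volume has no stated causal path to cover-crop use. A confounder must cause both variables, so irrigation volume does not qualify.

no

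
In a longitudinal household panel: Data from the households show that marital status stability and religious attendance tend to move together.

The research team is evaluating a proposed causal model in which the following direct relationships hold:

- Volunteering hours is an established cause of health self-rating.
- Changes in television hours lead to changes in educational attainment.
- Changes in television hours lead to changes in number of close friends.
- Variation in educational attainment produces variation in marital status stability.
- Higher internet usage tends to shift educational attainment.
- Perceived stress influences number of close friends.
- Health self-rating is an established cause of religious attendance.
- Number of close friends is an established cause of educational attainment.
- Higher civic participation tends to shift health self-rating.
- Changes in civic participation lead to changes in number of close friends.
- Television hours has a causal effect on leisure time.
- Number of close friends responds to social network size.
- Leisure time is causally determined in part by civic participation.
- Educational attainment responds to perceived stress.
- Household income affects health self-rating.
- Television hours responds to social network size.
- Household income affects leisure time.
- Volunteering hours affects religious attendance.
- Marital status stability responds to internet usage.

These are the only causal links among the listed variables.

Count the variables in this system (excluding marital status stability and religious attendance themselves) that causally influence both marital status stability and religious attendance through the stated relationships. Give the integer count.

1

The common causes are: civic participation (to marital status stability via civic participation → number of close friends → educational attainment → marital status stability; to religious attendance via civic participation → health self-rating → religious attendance).
Every other variable lacks a causal path to at least one of marital status stability and religious attendance.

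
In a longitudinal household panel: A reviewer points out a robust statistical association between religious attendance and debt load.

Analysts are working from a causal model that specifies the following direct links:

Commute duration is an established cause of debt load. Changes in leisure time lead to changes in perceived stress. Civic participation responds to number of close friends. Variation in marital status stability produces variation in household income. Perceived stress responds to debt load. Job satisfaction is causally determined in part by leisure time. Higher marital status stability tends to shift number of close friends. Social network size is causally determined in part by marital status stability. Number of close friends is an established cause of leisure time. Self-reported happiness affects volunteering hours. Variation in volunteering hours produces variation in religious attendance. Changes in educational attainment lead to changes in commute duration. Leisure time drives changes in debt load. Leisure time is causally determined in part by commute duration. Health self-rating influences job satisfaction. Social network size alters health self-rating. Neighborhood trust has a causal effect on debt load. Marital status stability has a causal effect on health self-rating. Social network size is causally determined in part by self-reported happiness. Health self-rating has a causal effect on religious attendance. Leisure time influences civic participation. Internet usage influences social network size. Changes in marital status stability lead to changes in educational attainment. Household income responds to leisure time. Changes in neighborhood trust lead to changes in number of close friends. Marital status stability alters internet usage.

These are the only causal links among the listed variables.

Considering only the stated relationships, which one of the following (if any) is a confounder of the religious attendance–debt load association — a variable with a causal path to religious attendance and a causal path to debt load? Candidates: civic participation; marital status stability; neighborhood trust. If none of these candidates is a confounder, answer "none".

marital status stability

Marital status stability causes religious attendance (marital status stability → health self-rating → religious attendance) and also causes debt load (marital status stability → educational attainment → commute duration → debt load); it is a common cause of both.
Each of the other candidates lacks a causal path to at least one of religious attendance and debt load, so they do not confound the relationship.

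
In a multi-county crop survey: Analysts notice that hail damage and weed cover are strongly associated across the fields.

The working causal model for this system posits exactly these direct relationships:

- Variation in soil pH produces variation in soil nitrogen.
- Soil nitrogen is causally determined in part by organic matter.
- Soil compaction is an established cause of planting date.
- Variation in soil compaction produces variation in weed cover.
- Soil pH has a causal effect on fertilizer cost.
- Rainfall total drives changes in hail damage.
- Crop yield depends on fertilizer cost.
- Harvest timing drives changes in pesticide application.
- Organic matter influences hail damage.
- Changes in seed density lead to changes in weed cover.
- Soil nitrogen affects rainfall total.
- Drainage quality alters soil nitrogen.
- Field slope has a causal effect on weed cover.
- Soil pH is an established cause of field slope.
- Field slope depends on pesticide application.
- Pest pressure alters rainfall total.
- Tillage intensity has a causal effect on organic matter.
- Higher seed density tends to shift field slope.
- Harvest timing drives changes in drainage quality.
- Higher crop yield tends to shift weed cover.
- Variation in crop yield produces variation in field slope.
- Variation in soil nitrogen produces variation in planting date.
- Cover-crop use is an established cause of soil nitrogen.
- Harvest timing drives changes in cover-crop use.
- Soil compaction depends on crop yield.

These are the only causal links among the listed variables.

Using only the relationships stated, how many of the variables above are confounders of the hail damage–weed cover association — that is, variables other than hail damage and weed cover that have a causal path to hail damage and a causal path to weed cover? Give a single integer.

2

The common causes are: harvest timing (to hail damage via harvest timing → cover-crop use → soil nitrogen → rainfall total → hail damage; to weed cover via harvest timing → pesticide application → field slope → weed cover); soil pH (to hail damage via soil pH → soil nitrogen → rainfall total → hail damage; to weed cover via soil pH → field slope → weed cover).
Every other variable lacks a causal path to at least one of hail damage and weed cover.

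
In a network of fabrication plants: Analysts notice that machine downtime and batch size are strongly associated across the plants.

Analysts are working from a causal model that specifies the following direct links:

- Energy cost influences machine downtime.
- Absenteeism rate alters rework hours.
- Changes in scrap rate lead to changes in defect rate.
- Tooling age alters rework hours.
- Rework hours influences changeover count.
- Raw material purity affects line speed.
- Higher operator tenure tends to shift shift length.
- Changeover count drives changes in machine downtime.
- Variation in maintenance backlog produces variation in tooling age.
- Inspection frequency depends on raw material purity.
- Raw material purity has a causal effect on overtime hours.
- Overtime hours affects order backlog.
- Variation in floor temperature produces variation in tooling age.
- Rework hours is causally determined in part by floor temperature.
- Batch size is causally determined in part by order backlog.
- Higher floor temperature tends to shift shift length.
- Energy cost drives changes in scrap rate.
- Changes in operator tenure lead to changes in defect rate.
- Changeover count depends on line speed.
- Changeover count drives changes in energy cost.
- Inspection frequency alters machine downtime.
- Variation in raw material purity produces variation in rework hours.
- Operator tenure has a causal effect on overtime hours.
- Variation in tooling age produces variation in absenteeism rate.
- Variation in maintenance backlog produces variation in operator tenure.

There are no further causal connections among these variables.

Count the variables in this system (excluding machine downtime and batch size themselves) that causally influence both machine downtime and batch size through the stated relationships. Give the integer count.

2

The common causes are: maintenance backlog (to machine downtime via maintenance backlog → tooling age → rework hours → changeover count → machine downtime; to batch size via maintenance backlog → operator tenure → overtime hours → order backlog → batch size); raw material purity (to machine downtime via raw material purity → inspection frequency → machine downtime; to batch size via raw material purity → overtime hours → order backlog → batch size).
Every other variable lacks a causal path to at least one of machine downtime and batch size.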